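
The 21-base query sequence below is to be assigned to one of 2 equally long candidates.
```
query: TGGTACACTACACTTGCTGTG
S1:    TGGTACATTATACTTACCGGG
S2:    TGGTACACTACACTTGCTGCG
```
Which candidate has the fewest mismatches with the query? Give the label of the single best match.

S1 differs at 5 positions; S2 differs at 1 position. The closest is S2.

S2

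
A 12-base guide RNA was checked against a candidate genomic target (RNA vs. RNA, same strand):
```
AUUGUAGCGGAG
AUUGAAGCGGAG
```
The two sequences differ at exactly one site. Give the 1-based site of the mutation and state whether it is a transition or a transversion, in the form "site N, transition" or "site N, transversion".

Site 5 changes U→A. U is a pyrimidine and A is a purine, so this is a transversion.

site 5, transversion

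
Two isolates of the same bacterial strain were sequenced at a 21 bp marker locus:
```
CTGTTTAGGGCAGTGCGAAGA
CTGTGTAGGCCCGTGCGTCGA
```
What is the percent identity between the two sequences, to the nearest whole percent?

5 positions differ (5, 10, 12, 18, 19), so 16 of 21 match: 16/21 = 76.19%.

76%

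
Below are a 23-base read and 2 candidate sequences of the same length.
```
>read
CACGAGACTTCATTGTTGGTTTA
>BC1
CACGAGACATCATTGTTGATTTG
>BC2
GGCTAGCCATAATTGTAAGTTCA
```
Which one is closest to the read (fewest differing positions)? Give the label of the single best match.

BC1 differs at 3 positions; BC2 differs at 9 positions. The closest is BC1.

BC1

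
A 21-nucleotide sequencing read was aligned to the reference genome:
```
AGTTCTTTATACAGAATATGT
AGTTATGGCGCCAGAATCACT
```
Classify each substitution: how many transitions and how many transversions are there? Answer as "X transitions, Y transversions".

0 transitions, 9 transversions

Mismatches (1-based):
position 5: C→A (pyrimidine→purine, transversion)
position 7: T→G (pyrimidine→purine, transversion)
position 8: T→G (pyrimidine→purine, transversion)
position 9: A→C (purine→pyrimidine, transversion)
position 10: T→G (pyrimidine→purine, transversion)
position 11: A→C (purine→pyrimidine, transversion)
position 18: A→C (purine→pyrimidine, transversion)
position 19: T→A (pyrimidine→purine, transversion)
position 20: G→C (purine→pyrimidine, transversion)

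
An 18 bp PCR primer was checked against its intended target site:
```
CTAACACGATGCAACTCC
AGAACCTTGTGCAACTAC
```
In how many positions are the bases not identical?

Mismatches (1-based): position 1: C→A; position 2: T→G; position 6: A→C; position 7: C→T; position 8: G→T; position 9: A→G; position 17: C→A.

7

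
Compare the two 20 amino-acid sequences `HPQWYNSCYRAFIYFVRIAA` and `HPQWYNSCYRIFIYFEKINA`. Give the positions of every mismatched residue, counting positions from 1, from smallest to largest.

11, 16, 17, 19

Differences at position 11 (A→I), position 16 (V→E), position 17 (R→K), position 19 (A→N).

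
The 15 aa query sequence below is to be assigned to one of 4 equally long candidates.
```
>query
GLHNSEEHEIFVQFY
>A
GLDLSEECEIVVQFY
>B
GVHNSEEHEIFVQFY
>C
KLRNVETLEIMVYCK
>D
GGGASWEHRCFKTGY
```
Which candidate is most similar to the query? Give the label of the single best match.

A differs at 4 residues; B differs at 1 residue; C differs at 9 residues; D differs at 9 residues. The closest is B.

B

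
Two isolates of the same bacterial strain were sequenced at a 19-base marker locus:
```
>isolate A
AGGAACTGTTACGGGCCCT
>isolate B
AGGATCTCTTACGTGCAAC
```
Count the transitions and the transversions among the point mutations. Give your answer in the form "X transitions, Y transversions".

Transitions (purine↔purine or pyrimidine↔pyrimidine): 19 T→C.
Transversions (purine↔pyrimidine): 5 A→T, 8 G→C, 14 G→T, 17 C→A, 18 C→A.

1 transition, 5 transversions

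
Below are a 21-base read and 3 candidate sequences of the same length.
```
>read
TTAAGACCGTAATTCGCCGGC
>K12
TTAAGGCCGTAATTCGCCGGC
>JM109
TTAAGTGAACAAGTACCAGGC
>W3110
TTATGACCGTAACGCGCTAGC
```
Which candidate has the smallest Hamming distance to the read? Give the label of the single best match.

K12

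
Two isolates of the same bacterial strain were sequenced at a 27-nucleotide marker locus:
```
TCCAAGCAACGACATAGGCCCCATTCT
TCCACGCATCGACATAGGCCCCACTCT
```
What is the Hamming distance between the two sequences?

3

The sequences differ at positions 5, 9, 24 (1-based) — 3 in total.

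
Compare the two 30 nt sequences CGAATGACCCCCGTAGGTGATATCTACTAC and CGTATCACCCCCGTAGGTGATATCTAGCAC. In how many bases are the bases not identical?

4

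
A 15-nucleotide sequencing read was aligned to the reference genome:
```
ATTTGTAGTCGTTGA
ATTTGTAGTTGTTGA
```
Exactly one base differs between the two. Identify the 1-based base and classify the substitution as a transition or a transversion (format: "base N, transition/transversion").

base 10, transition

Base 10 changes C→T. C is a pyrimidine and T is a pyrimidine, so this is a transition.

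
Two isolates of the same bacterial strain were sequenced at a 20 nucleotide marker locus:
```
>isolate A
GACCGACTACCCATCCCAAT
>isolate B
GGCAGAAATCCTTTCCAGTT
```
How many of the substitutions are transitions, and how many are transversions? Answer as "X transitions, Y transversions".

3 transitions, 7 transversions

Mismatches (1-based):
site 2: A→G (purine→purine, transition)
site 4: C→A (pyrimidine→purine, transversion)
site 7: C→A (pyrimidine→purine, transversion)
site 8: T→A (pyrimidine→purine, transversion)
site 9: A→T (purine→pyrimidine, transversion)
site 12: C→T (pyrimidine→pyrimidine, transition)
site 13: A→T (purine→pyrimidine, transversion)
site 17: C→A (pyrimidine→purine, transversion)
site 18: A→G (purine→purine, transition)
site 19: A→T (purine→pyrimidine, transversion)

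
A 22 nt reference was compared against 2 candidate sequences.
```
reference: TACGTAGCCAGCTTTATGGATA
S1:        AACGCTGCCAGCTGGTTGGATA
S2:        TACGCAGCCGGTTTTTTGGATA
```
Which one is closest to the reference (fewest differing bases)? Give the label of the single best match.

S2

S1 differs at 6 bases; S2 differs at 4 bases. The closest is S2.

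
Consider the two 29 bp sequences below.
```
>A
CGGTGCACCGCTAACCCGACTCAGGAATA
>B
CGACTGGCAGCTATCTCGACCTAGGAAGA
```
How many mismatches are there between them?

11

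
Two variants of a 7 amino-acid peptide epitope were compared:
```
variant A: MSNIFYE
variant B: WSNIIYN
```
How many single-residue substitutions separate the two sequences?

Comparing position by position, 3 positions differ: 1 (M/W), 5 (F/I), 7 (E/N).

3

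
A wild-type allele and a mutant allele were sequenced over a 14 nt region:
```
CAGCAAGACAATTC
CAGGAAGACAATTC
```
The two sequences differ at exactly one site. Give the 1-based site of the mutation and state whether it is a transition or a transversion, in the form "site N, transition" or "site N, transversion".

site 4, transversion

The sequences differ only at site 4: C→G (pyrimidine→purine), a transversion.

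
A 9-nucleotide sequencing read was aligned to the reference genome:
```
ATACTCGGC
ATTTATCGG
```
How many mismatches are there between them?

6

The sequences differ at positions 3, 4, 5, 6, 7, 9 (1-based) — 6 in total.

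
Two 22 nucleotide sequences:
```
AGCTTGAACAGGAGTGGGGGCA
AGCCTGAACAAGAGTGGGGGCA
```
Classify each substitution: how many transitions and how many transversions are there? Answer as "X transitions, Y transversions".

2 transitions, 0 transversions

Mismatches (1-based):
site 4: T→C (pyrimidine→pyrimidine, transition)
site 11: G→A (purine→purine, transition)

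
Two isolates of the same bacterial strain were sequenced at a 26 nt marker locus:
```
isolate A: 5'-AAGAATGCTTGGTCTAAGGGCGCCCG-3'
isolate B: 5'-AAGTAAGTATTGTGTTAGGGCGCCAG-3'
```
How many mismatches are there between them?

The sequences differ at bases 4, 6, 8, 9, 11, 14, 16, 25 (1-based) — 8 in total.

8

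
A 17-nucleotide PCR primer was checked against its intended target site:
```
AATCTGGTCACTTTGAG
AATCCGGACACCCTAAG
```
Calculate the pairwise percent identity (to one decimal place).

Mismatches at positions 5, 8, 12, 13, 15 (1-based): 5 of 17.
Identical positions: 12/17 = 70.59% → 70.6%.

70.6%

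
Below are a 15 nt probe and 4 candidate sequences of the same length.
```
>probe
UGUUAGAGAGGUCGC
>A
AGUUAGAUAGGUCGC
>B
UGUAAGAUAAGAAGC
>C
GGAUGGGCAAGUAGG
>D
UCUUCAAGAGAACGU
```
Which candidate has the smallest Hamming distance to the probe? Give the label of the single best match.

Hamming distances to probe — A: 2; B: 5; C: 8; D: 6.
Smallest is A with 2 mismatches.

A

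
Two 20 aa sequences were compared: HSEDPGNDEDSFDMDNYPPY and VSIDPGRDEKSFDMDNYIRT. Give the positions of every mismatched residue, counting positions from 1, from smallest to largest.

Differences at position 1 (H→V), position 3 (E→I), position 7 (N→R), position 10 (D→K), position 18 (P→I), position 19 (P→R), position 20 (Y→T).

1, 3, 7, 10, 18, 19, 20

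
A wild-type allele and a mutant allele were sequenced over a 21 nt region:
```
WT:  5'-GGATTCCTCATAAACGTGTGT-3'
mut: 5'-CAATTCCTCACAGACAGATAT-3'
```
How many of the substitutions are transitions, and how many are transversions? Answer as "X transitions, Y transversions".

Transitions (purine↔purine or pyrimidine↔pyrimidine): 2 G→A, 11 T→C, 13 A→G, 16 G→A, 18 G→A, 20 G→A.
Transversions (purine↔pyrimidine): 1 G→C, 17 T→G.

6 transitions, 2 transversions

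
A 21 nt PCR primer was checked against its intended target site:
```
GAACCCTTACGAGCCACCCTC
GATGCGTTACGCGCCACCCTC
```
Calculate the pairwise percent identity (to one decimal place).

81.0%

4 positions differ (3, 4, 6, 12), so 17 of 21 match: 17/21 = 80.95%.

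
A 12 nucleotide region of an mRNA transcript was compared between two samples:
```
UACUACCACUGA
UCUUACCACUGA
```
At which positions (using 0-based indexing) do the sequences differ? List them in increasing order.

1, 2

Differences at position 1 (A→C), position 2 (C→U).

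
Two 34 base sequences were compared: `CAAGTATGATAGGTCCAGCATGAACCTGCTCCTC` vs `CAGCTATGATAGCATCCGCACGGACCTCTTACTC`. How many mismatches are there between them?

Comparing position by position, 11 positions differ: 3 (A/G), 4 (G/C), 13 (G/C), 14 (T/A), 15 (C/T), 17 (A/C), 21 (T/C), 23 (A/G), 28 (G/C), 29 (C/T), 31 (C/A).

11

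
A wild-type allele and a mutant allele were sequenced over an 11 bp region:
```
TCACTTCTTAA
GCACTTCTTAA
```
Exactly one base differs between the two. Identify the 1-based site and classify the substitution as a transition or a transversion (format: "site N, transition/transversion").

The sequences differ only at site 1: T→G (pyrimidine→purine), a transversion.

site 1, transversion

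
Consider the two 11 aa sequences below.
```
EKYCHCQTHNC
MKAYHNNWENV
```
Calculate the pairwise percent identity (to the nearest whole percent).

8 positions differ (1, 3, 4, 6, 7, 8, 9, 11), so 3 of 11 match: 3/11 = 27.27%.

27%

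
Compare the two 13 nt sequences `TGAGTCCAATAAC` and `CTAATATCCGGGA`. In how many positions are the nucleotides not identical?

11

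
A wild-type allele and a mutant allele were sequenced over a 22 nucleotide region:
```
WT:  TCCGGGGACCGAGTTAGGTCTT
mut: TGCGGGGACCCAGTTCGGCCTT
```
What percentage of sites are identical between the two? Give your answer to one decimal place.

Mismatches at positions 2, 11, 16, 19 (1-based): 4 of 22.
Identical positions: 18/22 = 81.82% → 81.8%.

81.8%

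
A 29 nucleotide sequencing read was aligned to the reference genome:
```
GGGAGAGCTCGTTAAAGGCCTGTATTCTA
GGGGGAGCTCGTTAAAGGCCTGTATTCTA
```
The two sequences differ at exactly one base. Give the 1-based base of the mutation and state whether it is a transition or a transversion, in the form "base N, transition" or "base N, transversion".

Base 4 changes A→G. A is a purine and G is a purine, so this is a transition.

base 4, transition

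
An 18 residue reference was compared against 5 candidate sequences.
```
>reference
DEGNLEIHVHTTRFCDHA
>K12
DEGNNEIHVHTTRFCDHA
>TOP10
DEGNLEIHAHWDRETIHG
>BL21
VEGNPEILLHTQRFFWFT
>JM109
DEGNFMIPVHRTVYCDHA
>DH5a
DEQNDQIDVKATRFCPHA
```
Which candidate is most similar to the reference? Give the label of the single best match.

Hamming distances to reference — K12: 1; TOP10: 7; BL21: 9; JM109: 6; DH5a: 7.
Smallest is K12 with 1 mismatch.

K12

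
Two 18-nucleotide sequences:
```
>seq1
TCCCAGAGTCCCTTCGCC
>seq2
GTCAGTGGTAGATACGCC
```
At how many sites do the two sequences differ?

10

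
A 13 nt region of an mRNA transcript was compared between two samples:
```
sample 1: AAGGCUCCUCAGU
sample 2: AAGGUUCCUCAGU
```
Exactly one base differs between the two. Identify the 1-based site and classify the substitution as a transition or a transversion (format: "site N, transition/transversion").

The sequences differ only at site 5: C→U (pyrimidine→pyrimidine), a transition.

site 5, transition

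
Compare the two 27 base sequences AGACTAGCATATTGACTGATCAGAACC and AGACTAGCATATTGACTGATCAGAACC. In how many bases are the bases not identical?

0

The two sequences are identical at every position.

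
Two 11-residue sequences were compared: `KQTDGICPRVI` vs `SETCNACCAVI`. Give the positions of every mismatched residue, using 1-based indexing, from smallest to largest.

Scanning 1-based: 1: K/S; 2: Q/E; 4: D/C; 5: G/N; 6: I/A; 8: P/C; 9: R/A.

1, 2, 4, 5, 6, 8, 9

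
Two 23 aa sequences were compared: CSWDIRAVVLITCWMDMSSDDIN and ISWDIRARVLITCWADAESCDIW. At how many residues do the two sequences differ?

7

The sequences differ at residues 1, 8, 15, 17, 18, 20, 23 (1-based) — 7 in total.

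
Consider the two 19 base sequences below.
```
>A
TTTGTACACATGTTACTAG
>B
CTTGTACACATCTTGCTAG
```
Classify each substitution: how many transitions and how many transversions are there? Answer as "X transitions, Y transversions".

2 transitions, 1 transversion

Mismatches (1-based):
site 1: T→C (pyrimidine→pyrimidine, transition)
site 12: G→C (purine→pyrimidine, transversion)
site 15: A→G (purine→purine, transition)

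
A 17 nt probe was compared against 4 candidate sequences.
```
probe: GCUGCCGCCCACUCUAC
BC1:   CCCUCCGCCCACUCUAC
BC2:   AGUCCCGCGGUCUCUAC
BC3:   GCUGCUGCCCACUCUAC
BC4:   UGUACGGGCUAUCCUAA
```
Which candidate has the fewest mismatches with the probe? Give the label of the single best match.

BC1 differs at 3 sites; BC2 differs at 6 sites; BC3 differs at 1 site; BC4 differs at 9 sites. The closest is BC3.

BC3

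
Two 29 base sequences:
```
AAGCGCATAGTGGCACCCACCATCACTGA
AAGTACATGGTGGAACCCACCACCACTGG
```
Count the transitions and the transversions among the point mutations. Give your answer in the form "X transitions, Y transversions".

Mismatches (1-based):
base 4: C→T (pyrimidine→pyrimidine, transition)
base 5: G→A (purine→purine, transition)
base 9: A→G (purine→purine, transition)
base 14: C→A (pyrimidine→purine, transversion)
base 23: T→C (pyrimidine→pyrimidine, transition)
base 29: A→G (purine→purine, transition)

5 transitions, 1 transversion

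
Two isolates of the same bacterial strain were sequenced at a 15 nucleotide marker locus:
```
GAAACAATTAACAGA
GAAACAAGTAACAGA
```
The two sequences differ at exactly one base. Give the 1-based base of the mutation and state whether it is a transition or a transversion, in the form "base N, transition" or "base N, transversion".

Base 8 changes T→G. T is a pyrimidine and G is a purine, so this is a transversion.

base 8, transversion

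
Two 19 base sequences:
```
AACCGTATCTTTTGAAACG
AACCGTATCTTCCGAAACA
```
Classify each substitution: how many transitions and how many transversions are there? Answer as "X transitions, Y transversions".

Transitions (purine↔purine or pyrimidine↔pyrimidine): 12 T→C, 13 T→C, 19 G→A.
Transversions (purine↔pyrimidine): none.

3 transitions, 0 transversions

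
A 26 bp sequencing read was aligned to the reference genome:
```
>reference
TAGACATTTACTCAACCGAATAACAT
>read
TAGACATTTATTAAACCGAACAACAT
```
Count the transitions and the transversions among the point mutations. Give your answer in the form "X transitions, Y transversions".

Mismatches (1-based):
site 11: C→T (pyrimidine→pyrimidine, transition)
site 13: C→A (pyrimidine→purine, transversion)
site 21: T→C (pyrimidine→pyrimidine, transition)

2 transitions, 1 transversion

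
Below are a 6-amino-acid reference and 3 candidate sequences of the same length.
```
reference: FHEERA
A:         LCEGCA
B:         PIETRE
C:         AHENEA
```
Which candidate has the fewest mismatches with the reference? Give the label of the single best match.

A differs at 4 positions; B differs at 4 positions; C differs at 3 positions. The closest is C.

C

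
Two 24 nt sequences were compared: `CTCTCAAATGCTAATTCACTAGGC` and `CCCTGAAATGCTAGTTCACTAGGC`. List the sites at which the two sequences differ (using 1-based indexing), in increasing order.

2, 5, 14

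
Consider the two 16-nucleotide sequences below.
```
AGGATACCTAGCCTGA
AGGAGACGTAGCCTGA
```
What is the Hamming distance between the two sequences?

2

Comparing position by position, 2 sites differ: 5 (T/G), 8 (C/G).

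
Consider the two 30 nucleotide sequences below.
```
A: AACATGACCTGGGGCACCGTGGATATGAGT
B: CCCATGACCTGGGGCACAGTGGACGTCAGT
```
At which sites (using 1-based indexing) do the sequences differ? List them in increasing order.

1, 2, 18, 24, 25, 27

Scanning 1-based: 1: A/C; 2: A/C; 18: C/A; 24: T/C; 25: A/G; 27: G/C.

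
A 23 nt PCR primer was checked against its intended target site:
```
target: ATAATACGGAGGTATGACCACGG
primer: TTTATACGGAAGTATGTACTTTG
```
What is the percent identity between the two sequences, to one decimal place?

65.2%

8 positions differ (1, 3, 11, 17, 18, 20, 21, 22), so 15 of 23 match: 15/23 = 65.22%.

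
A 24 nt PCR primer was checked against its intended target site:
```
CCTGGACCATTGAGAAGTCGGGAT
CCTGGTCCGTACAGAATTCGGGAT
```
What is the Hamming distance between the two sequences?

5

The sequences differ at bases 6, 9, 11, 12, 17 (1-based) — 5 in total.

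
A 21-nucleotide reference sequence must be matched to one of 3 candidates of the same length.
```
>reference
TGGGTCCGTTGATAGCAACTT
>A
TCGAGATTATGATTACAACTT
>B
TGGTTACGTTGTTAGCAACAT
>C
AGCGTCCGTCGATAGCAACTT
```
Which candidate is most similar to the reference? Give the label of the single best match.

A differs at 9 positions; B differs at 4 positions; C differs at 3 positions. The closest is C.

C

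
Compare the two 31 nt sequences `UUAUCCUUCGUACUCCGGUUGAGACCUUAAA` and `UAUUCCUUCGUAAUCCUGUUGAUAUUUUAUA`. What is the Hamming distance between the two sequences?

8

Comparing position by position, 8 bases differ: 2 (U/A), 3 (A/U), 13 (C/A), 17 (G/U), 23 (G/U), 25 (C/U), 26 (C/U), 30 (A/U).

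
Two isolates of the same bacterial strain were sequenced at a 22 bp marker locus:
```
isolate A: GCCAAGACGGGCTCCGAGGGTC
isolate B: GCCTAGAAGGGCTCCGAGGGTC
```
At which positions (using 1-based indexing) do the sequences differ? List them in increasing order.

4, 8

Scanning 1-based: 4: A/T; 8: C/A.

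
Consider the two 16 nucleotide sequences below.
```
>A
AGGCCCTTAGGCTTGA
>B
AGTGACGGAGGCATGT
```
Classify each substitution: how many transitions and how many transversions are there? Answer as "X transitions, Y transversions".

0 transitions, 7 transversions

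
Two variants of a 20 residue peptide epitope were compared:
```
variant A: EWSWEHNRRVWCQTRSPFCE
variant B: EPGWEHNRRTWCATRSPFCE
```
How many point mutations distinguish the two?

4

Mismatches (1-based): position 2: W→P; position 3: S→G; position 10: V→T; position 13: Q→A.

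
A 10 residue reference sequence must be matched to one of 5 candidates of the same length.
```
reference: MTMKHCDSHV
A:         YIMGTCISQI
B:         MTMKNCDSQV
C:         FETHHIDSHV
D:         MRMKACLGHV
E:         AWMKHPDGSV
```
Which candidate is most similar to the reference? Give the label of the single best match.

B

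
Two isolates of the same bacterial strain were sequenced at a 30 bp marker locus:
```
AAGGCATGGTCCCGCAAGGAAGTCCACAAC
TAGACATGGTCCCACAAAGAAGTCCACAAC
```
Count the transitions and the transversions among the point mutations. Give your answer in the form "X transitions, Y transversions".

Transitions (purine↔purine or pyrimidine↔pyrimidine): 4 G→A, 14 G→A, 18 G→A.
Transversions (purine↔pyrimidine): 1 A→T.

3 transitions, 1 transversion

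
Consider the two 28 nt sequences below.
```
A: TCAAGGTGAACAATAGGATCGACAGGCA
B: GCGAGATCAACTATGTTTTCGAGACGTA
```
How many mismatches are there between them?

Comparing position by position, 12 sites differ: 1 (T/G), 3 (A/G), 6 (G/A), 8 (G/C), 12 (A/T), 15 (A/G), 16 (G/T), 17 (G/T), 18 (A/T), 23 (C/G), 25 (G/C), 27 (C/T).

12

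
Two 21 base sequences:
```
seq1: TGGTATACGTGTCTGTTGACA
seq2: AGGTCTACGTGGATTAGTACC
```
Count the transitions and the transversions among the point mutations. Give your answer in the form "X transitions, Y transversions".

Mismatches (1-based):
site 1: T→A (pyrimidine→purine, transversion)
site 5: A→C (purine→pyrimidine, transversion)
site 12: T→G (pyrimidine→purine, transversion)
site 13: C→A (pyrimidine→purine, transversion)
site 15: G→T (purine→pyrimidine, transversion)
site 16: T→A (pyrimidine→purine, transversion)
site 17: T→G (pyrimidine→purine, transversion)
site 18: G→T (purine→pyrimidine, transversion)
site 21: A→C (purine→pyrimidine, transversion)

0 transitions, 9 transversions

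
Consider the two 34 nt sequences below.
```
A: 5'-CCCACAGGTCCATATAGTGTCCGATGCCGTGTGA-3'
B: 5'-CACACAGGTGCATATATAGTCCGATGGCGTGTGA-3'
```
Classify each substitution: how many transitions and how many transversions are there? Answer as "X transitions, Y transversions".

0 transitions, 5 transversions

Mismatches (1-based):
position 2: C→A (pyrimidine→purine, transversion)
position 10: C→G (pyrimidine→purine, transversion)
position 17: G→T (purine→pyrimidine, transversion)
position 18: T→A (pyrimidine→purine, transversion)
position 27: C→G (pyrimidine→purine, transversion)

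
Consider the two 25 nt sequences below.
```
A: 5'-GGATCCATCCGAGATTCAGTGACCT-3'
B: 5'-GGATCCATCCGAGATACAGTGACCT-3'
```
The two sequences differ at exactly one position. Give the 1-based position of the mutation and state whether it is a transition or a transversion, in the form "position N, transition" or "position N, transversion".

position 16, transversion

Position 16 changes T→A. T is a pyrimidine and A is a purine, so this is a transversion.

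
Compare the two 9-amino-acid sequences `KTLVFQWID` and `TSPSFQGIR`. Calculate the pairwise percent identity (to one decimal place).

Mismatches at positions 1, 2, 3, 4, 7, 9 (1-based): 6 of 9.
Identical positions: 3/9 = 33.33% → 33.3%.

33.3%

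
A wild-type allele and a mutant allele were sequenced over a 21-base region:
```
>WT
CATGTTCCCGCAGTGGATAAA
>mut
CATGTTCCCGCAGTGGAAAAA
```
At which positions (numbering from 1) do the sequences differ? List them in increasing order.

18

Differences at position 18 (T→A).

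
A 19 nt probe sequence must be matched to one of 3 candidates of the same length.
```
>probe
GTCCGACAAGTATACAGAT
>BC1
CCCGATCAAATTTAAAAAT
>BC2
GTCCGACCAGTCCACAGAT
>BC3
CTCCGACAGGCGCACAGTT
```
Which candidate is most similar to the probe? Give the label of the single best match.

BC2

Hamming distances to probe — BC1: 9; BC2: 3; BC3: 6.
Smallest is BC2 with 3 mismatches.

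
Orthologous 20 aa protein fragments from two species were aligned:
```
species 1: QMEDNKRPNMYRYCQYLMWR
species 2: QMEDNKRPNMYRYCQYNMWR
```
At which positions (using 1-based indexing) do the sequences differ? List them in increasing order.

Differences at position 17 (L→N).

17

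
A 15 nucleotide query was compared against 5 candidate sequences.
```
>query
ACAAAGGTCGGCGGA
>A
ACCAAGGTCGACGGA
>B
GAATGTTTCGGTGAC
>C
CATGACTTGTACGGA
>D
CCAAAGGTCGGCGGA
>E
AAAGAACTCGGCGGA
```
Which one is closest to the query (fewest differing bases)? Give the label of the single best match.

D

A differs at 2 bases; B differs at 9 bases; C differs at 9 bases; D differs at 1 base; E differs at 4 bases. The closest is D.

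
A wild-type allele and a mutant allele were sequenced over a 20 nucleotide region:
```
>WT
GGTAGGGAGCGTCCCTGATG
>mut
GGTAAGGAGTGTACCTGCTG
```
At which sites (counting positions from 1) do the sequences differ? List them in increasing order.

5, 10, 13, 18

Scanning 1-based: 5: G/A; 10: C/T; 13: C/A; 18: A/C.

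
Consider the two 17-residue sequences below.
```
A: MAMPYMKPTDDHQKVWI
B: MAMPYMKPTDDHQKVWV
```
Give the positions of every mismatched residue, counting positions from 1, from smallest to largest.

Scanning 1-based: 17: I/V.

17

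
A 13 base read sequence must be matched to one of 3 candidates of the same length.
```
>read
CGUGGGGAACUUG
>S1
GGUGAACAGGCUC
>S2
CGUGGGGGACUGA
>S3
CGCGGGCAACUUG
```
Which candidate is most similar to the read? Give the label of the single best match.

S3

S1 differs at 8 sites; S2 differs at 3 sites; S3 differs at 2 sites. The closest is S3.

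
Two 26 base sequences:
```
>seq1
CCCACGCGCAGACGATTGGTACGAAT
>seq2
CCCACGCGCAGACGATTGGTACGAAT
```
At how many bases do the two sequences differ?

0

No positions differ; the sequences are identical.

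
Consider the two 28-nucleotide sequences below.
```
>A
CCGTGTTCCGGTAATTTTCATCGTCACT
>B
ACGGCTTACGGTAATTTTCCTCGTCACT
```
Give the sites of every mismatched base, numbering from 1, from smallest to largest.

1, 4, 5, 8, 20

Scanning 1-based: 1: C/A; 4: T/G; 5: G/C; 8: C/A; 20: A/C.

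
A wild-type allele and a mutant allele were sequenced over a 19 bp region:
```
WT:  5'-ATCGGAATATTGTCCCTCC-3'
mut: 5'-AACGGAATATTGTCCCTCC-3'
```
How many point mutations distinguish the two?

1

Mismatches (1-based): base 2: T→A.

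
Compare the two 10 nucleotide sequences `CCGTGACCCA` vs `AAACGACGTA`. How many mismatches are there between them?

Mismatches (1-based): position 1: C→A; position 2: C→A; position 3: G→A; position 4: T→C; position 8: C→G; position 9: C→T.

6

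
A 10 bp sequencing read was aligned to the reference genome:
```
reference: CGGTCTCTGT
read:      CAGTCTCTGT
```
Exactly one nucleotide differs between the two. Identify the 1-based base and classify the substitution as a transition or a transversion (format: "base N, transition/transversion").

Base 2 changes G→A. G is a purine and A is a purine, so this is a transition.

base 2, transition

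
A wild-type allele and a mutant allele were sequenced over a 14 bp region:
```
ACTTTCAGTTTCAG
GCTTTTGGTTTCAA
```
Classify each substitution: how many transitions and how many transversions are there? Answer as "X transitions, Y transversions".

4 transitions, 0 transversions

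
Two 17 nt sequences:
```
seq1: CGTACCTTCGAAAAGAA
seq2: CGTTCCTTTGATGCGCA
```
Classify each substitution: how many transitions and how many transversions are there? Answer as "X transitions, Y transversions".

Transitions (purine↔purine or pyrimidine↔pyrimidine): 9 C→T, 13 A→G.
Transversions (purine↔pyrimidine): 4 A→T, 12 A→T, 14 A→C, 16 A→C.

2 transitions, 4 transversions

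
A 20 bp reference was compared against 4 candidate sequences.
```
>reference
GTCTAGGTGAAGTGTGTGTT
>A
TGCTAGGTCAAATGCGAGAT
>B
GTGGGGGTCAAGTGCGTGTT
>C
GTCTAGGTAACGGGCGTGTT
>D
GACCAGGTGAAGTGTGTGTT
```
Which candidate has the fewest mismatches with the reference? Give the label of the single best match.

Hamming distances to reference — A: 7; B: 5; C: 4; D: 2.
Smallest is D with 2 mismatches.

D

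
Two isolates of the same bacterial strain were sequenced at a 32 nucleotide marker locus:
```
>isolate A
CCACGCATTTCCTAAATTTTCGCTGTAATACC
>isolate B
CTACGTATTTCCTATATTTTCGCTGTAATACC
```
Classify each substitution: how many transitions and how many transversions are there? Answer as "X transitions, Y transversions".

2 transitions, 1 transversion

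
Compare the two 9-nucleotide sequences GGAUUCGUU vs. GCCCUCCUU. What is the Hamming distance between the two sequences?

Comparing position by position, 4 bases differ: 2 (G/C), 3 (A/C), 4 (U/C), 7 (G/C).

4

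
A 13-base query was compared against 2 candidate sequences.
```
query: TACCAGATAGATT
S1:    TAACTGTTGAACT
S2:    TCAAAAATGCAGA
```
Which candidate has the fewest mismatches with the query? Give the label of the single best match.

S1

S1 differs at 6 sites; S2 differs at 8 sites. The closest is S1.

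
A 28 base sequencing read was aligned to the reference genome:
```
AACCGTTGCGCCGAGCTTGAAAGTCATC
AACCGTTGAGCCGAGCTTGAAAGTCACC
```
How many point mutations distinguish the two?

2

The sequences differ at bases 9, 27 (1-based) — 2 in total.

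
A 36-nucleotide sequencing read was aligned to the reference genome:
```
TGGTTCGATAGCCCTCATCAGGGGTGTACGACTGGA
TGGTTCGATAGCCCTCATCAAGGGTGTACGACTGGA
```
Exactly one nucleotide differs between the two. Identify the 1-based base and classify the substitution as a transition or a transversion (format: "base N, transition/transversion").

The sequences differ only at base 21: G→A (purine→purine), a transition.

base 21, transition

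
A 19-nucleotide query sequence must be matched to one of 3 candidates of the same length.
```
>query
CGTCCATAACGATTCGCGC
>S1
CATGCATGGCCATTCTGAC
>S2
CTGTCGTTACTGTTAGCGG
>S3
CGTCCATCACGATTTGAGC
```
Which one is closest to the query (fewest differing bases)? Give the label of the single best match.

S1 differs at 8 bases; S2 differs at 9 bases; S3 differs at 3 bases. The closest is S3.

S3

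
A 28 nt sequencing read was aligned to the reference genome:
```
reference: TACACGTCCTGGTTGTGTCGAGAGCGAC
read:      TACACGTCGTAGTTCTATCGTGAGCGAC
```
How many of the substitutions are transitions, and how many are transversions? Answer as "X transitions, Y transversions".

Transitions (purine↔purine or pyrimidine↔pyrimidine): 11 G→A, 17 G→A.
Transversions (purine↔pyrimidine): 9 C→G, 15 G→C, 21 A→T.

2 transitions, 3 transversions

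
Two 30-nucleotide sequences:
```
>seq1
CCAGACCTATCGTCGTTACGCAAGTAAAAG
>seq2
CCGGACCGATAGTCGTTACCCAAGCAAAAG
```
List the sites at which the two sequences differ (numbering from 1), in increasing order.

3, 8, 11, 20, 25

Differences at site 3 (A→G), site 8 (T→G), site 11 (C→A), site 20 (G→C), site 25 (T→C).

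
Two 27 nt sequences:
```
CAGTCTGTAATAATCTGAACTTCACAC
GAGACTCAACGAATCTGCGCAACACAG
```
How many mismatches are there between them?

11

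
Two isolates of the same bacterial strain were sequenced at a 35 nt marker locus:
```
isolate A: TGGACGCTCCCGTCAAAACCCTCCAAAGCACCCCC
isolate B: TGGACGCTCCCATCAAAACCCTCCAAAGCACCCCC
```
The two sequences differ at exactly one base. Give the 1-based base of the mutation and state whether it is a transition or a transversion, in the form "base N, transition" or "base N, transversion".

base 12, transition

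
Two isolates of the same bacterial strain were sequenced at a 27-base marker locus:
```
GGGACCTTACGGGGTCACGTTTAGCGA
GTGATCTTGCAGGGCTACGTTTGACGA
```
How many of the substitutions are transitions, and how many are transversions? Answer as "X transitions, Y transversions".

7 transitions, 1 transversion

Mismatches (1-based):
position 2: G→T (purine→pyrimidine, transversion)
position 5: C→T (pyrimidine→pyrimidine, transition)
position 9: A→G (purine→purine, transition)
position 11: G→A (purine→purine, transition)
position 15: T→C (pyrimidine→pyrimidine, transition)
position 16: C→T (pyrimidine→pyrimidine, transition)
position 23: A→G (purine→purine, transition)
position 24: G→A (purine→purine, transition)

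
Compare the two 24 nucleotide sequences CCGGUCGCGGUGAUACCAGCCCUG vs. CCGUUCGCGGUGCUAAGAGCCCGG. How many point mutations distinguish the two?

5

The sequences differ at bases 4, 13, 16, 17, 23 (1-based) — 5 in total.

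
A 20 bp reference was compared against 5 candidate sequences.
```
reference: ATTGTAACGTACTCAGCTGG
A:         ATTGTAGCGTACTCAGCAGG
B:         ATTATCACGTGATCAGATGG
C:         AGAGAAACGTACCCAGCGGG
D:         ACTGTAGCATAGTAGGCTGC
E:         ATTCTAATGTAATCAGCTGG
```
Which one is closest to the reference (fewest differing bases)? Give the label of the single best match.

A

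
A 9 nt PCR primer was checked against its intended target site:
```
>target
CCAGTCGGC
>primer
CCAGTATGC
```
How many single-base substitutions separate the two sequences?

The sequences differ at positions 6, 7 (1-based) — 2 in total.

2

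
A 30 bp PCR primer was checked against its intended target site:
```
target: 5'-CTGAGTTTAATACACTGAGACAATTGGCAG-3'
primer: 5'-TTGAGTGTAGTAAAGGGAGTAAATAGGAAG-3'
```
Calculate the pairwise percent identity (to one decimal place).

66.7%

10 positions differ (1, 7, 10, 13, 15, 16, 20, 21, 25, 28), so 20 of 30 match: 20/30 = 66.67%.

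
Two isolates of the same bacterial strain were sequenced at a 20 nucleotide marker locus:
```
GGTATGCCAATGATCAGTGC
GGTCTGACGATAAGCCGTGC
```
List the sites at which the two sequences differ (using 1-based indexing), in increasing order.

4, 7, 9, 12, 14, 16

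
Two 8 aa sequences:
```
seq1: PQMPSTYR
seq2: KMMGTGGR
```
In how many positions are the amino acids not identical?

Mismatches (1-based): position 1: P→K; position 2: Q→M; position 4: P→G; position 5: S→T; position 6: T→G; position 7: Y→G.

6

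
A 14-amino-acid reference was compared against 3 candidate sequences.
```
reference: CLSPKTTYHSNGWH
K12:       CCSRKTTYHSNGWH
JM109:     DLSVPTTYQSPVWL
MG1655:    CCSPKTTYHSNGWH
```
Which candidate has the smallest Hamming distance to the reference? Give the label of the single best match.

MG1655

Hamming distances to reference — K12: 2; JM109: 7; MG1655: 1.
Smallest is MG1655 with 1 mismatch.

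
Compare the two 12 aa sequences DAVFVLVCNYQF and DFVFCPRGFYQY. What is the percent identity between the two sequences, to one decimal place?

41.7%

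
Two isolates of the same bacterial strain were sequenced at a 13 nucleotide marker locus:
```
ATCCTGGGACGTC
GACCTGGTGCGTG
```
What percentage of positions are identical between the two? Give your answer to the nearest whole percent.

5 positions differ (1, 2, 8, 9, 13), so 8 of 13 match: 8/13 = 61.54%.

62%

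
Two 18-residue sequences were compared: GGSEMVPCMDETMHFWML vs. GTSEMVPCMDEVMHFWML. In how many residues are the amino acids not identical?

2

Comparing position by position, 2 residues differ: 2 (G/T), 12 (T/V).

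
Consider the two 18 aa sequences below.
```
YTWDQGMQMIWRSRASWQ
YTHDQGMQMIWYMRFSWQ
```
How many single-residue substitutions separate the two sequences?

Mismatches (1-based): position 3: W→H; position 12: R→Y; position 13: S→M; position 15: A→F.

4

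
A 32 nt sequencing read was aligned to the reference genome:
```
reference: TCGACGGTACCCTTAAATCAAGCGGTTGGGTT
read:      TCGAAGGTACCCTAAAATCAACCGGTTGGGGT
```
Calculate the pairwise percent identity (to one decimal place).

Mismatches at positions 5, 14, 22, 31 (1-based): 4 of 32.
Identical positions: 28/32 = 87.5% → 87.5%.

87.5%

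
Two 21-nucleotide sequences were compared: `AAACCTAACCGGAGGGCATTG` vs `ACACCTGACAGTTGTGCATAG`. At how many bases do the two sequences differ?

7

The sequences differ at bases 2, 7, 10, 12, 13, 15, 20 (1-based) — 7 in total.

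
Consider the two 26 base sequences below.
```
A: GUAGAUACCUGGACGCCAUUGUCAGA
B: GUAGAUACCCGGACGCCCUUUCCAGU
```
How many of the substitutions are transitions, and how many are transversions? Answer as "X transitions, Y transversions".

2 transitions, 3 transversions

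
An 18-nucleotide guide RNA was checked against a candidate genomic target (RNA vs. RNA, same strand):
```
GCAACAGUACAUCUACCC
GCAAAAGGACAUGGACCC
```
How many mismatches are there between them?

4

Mismatches (1-based): site 5: C→A; site 8: U→G; site 13: C→G; site 14: U→G.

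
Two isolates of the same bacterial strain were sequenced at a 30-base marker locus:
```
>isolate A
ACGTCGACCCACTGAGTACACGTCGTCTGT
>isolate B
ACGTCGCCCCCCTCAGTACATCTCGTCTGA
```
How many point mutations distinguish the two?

6

Mismatches (1-based): site 7: A→C; site 11: A→C; site 14: G→C; site 21: C→T; site 22: G→C; site 30: T→A.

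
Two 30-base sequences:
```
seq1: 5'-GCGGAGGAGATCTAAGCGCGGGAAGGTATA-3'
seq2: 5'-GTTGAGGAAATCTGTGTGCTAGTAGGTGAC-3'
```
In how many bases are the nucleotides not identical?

12

The sequences differ at bases 2, 3, 9, 14, 15, 17, 20, 21, 23, 28, 29, 30 (1-based) — 12 in total.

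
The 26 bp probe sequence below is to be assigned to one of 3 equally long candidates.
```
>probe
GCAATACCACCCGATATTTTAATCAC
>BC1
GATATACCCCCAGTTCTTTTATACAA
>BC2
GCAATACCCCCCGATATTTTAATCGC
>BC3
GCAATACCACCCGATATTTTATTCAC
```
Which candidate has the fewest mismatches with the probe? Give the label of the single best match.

BC3

Hamming distances to probe — BC1: 9; BC2: 2; BC3: 1.
Smallest is BC3 with 1 mismatch.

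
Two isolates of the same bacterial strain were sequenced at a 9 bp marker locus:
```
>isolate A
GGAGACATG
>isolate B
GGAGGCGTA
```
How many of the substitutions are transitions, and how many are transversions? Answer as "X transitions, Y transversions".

Mismatches (1-based):
base 5: A→G (purine→purine, transition)
base 7: A→G (purine→purine, transition)
base 9: G→A (purine→purine, transition)

3 transitions, 0 transversions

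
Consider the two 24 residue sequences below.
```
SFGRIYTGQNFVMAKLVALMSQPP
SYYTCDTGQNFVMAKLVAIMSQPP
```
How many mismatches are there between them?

Comparing position by position, 6 positions differ: 2 (F/Y), 3 (G/Y), 4 (R/T), 5 (I/C), 6 (Y/D), 19 (L/I).

6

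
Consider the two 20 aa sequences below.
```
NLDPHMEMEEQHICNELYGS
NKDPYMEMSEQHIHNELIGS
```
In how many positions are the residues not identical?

Comparing position by position, 5 positions differ: 2 (L/K), 5 (H/Y), 9 (E/S), 14 (C/H), 18 (Y/I).

5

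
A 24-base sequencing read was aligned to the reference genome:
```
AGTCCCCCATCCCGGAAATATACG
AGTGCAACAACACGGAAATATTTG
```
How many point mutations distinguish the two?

Comparing position by position, 7 positions differ: 4 (C/G), 6 (C/A), 7 (C/A), 10 (T/A), 12 (C/A), 22 (A/T), 23 (C/T).

7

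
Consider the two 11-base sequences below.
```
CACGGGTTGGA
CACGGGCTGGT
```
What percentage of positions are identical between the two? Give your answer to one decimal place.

81.8%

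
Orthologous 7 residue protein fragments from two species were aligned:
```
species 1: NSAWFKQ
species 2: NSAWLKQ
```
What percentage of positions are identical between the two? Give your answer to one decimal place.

Mismatch at position 5 (1-based): 1 of 7.
Identical positions: 6/7 = 85.71% → 85.7%.

85.7%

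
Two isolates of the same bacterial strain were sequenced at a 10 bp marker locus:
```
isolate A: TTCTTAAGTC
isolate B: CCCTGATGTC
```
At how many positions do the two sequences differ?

The sequences differ at positions 1, 2, 5, 7 (1-based) — 4 in total.

4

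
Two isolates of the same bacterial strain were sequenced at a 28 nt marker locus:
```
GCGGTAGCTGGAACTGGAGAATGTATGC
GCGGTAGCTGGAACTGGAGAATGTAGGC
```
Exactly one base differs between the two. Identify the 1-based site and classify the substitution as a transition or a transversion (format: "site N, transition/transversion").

site 26, transversion

The sequences differ only at site 26: T→G (pyrimidine→purine), a transversion.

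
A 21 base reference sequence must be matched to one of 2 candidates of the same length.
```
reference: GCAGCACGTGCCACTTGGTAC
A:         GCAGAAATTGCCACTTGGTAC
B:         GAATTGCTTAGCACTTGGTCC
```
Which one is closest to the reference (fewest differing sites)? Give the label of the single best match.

A differs at 3 sites; B differs at 8 sites. The closest is A.

A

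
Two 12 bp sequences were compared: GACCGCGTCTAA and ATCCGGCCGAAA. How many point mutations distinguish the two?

Mismatches (1-based): base 1: G→A; base 2: A→T; base 6: C→G; base 7: G→C; base 8: T→C; base 9: C→G; base 10: T→A.

7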